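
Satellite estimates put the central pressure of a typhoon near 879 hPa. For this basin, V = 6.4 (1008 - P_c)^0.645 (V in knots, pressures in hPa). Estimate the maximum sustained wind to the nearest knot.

147 kt

ΔP = 1008 − 879 = 129 hPa.
129^0.645 ≈ 22.979.
V ≈ 6.4 × 22.979 ≈ 147.1 kt.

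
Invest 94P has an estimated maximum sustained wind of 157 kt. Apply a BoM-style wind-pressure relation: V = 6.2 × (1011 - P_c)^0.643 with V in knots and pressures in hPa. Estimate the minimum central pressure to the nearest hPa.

ΔP = (V / 6.2)^(1/0.643) = (157/6.2)^1.555.
157/6.2 = 25.323; 25.323^1.555 ≈ 152.32 hPa.
P_c = 1011 − 152.32 = 858.68 ≈ 859 hPa.

859 hPa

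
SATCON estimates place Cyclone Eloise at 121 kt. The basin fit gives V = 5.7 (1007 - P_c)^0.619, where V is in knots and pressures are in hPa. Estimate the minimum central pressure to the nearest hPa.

868 hPa

ΔP = (V / 5.7)^(1/0.619) = (121/5.7)^1.616.
121/5.7 = 21.228; 21.228^1.616 ≈ 139.20 hPa.
P_c = 1007 − 139.20 = 867.80 ≈ 868 hPa.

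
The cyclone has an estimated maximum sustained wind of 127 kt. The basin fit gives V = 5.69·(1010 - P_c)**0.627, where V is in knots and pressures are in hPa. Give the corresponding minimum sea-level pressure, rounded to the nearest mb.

868 mb

ΔP = (V / 5.69)^(1/0.627) = (127/5.69)^1.595.
127/5.69 = 22.320; 22.320^1.595 ≈ 141.59 mb.
P_c = 1010 − 141.59 = 868.41 ≈ 868 mb.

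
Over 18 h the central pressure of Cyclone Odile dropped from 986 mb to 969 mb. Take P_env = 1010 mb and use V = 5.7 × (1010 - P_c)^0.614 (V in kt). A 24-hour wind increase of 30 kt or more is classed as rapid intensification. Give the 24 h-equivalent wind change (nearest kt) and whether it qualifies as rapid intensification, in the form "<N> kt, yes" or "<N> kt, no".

V₁: ΔP = 24, V ≈ 5.7 × 24^0.614 ≈ 40.12 kt.
V₂: ΔP = 41, V ≈ 5.7 × 41^0.614 ≈ 55.73 kt.
ΔV over 18 h = 15.61 kt → 24 h equivalent = 15.61 × 24/18 ≈ 20.81 kt.
21 kt < 30 kt ⇒ not rapid intensification.

21 kt, no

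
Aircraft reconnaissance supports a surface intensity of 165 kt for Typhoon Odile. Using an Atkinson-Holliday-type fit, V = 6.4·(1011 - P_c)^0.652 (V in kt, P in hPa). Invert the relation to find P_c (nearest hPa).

865 hPa

ΔP = (V / 6.4)^(1/0.652) = (165/6.4)^1.534.
165/6.4 = 25.781; 25.781^1.534 ≈ 146.08 hPa.
P_c = 1011 − 146.08 = 864.92 ≈ 865 hPa.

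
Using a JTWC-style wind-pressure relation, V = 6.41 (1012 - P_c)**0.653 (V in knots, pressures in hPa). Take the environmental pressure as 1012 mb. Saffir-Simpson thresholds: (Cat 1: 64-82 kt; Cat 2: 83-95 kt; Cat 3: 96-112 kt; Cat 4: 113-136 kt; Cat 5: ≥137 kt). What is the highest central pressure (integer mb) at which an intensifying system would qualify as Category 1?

Category 1 begins at V = 64 kt.
Required ΔP = (64/6.41)^(1/0.653) = 9.984^1.531 ≈ 33.91 mb.
P_c ≤ 1012 − 33.91 = 978.09, so the highest integer P_c is 978 mb.

978 mb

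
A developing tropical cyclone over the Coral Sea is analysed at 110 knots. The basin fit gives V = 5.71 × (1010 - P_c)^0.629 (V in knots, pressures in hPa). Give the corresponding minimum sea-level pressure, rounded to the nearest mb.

ΔP = (V / 5.71)^(1/0.629) = (110/5.71)^1.590.
110/5.71 = 19.264; 19.264^1.590 ≈ 110.29 mb.
P_c = 1010 − 110.29 = 899.71 ≈ 900 mb.

900 mb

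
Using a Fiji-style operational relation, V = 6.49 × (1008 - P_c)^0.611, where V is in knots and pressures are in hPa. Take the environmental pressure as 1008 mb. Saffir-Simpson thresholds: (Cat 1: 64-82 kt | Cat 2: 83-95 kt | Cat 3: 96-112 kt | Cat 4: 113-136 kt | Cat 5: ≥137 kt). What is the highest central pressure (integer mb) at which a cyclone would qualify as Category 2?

Category 2 begins at V = 83 kt.
Required ΔP = (83/6.49)^(1/0.611) = 12.789^1.637 ≈ 64.79 mb.
P_c ≤ 1008 − 64.79 = 943.21, so the highest integer P_c is 943 mb.

943 mb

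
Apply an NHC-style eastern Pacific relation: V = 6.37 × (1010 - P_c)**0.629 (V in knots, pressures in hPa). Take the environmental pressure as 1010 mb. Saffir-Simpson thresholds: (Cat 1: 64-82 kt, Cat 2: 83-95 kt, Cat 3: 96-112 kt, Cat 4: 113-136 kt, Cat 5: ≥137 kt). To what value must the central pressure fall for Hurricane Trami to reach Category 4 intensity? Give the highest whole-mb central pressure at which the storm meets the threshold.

Category 4 begins at V = 113 kt.
Required ΔP = (113/6.37)^(1/0.629) = 17.739^1.590 ≈ 96.74 mb.
P_c ≤ 1010 − 96.74 = 913.26, so the highest integer P_c is 913 mb.

913 mb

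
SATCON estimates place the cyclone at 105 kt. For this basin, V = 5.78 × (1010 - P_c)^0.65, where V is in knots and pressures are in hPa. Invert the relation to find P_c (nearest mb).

923 mb

ΔP = (V / 5.78)^(1/0.65) = (105/5.78)^1.538.
105/5.78 = 18.166; 18.166^1.538 ≈ 86.56 mb.
P_c = 1010 − 86.56 = 923.44 ≈ 923 mb.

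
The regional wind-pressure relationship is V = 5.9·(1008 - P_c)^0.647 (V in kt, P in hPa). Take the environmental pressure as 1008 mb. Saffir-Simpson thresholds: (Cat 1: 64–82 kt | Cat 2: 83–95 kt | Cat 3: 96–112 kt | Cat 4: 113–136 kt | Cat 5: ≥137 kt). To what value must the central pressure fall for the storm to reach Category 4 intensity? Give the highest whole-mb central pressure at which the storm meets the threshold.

912 mb

Category 4 begins at V = 113 kt.
Required ΔP = (113/5.9)^(1/0.647) = 19.153^1.546 ≈ 95.90 mb.
P_c ≤ 1008 − 95.90 = 912.10, so the highest integer P_c is 912 mb.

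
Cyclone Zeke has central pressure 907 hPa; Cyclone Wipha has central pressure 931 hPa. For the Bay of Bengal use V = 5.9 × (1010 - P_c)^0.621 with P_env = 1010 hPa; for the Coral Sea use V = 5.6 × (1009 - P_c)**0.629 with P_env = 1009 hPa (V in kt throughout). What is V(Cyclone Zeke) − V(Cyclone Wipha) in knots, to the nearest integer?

Cyclone Zeke: ΔP = 103; V ≈ 5.9 × 103^0.621 ≈ 104.91 kt.
Cyclone Wipha: ΔP = 78; V ≈ 5.6 × 78^0.629 ≈ 86.76 kt.
Difference ≈ 104.91 − 86.76 = 18.15 → 18 kt.

18 kt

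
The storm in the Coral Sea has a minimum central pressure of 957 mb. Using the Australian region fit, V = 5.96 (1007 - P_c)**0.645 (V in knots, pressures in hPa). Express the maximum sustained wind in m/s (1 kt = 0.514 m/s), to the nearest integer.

38 m/s

ΔP = 1007 − 957 = 50 mb.
V ≈ 5.96 × 50^0.645 = 5.96 × 12.469 ≈ 74.316 kt.
74.316 × 0.514 ≈ 38.20 m/s → 38 m/s.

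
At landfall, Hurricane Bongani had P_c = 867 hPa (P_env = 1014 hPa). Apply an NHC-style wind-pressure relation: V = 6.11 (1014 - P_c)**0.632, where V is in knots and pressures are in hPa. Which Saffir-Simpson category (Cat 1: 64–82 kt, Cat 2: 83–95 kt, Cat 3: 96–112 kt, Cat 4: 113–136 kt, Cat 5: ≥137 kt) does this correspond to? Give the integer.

5

ΔP = 1014 − 867 = 147 hPa.
V ≈ 6.11 × 147^0.632 = 6.11 × 23.43 ≈ 143 kt.
143 kt falls in the Category 5 band.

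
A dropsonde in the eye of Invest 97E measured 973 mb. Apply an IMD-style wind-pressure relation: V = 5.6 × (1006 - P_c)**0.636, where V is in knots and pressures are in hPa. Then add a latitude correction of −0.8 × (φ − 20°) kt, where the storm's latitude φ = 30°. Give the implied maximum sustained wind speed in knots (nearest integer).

44 kt

ΔP = 1006 − 973 = 33 mb.
33^0.636 ≈ 9.242.
V ≈ 5.6 × 9.242 ≈ 51.8 kt.
Latitude correction: −0.8 × (30 − 20) = -8 kt.
Corrected V ≈ 43.8 kt → 44 kt.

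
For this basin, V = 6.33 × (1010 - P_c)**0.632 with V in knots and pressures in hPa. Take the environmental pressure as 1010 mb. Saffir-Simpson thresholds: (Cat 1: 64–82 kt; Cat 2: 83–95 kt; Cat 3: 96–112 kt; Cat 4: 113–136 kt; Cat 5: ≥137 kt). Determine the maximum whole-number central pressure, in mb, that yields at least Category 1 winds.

Category 1 begins at V = 64 kt.
Required ΔP = (64/6.33)^(1/0.632) = 10.111^1.582 ≈ 38.89 mb.
P_c ≤ 1010 − 38.89 = 971.11, so the highest integer P_c is 971 mb.

971 mb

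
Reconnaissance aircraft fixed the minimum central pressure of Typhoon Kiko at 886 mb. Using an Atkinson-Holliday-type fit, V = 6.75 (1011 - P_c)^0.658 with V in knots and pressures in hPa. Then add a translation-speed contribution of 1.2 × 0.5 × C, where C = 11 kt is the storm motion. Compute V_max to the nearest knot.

ΔP = 1011 − 886 = 125 mb.
125^0.658 ≈ 23.975.
V ≈ 6.75 × 23.975 ≈ 161.8 kt.
Translation term: 1.2 × 0.5 × 11 = 6.6 kt.
Corrected V ≈ 168.4 kt → 168 kt.

168 kt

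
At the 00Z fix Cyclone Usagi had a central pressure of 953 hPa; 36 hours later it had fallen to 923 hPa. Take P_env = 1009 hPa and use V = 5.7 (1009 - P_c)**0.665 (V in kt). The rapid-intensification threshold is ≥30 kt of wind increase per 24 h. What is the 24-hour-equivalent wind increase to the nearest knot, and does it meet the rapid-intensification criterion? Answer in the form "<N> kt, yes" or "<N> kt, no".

18 kt, no

V₁: ΔP = 56, V ≈ 5.7 × 56^0.665 ≈ 82.87 kt.
V₂: ΔP = 86, V ≈ 5.7 × 86^0.665 ≈ 110.23 kt.
ΔV over 36 h = 27.36 kt → 24 h equivalent = 27.36 × 24/36 ≈ 18.24 kt.
18 kt < 30 kt ⇒ not rapid intensification.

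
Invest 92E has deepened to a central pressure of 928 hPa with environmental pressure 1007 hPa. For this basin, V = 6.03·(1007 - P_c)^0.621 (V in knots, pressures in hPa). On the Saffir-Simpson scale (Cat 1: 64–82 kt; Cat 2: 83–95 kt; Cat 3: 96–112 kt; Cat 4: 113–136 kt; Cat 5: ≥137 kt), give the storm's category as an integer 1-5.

ΔP = 1007 − 928 = 79 hPa.
V ≈ 6.03 × 79^0.621 = 6.03 × 15.08 ≈ 91 kt.
91 kt falls in the Category 2 band.

2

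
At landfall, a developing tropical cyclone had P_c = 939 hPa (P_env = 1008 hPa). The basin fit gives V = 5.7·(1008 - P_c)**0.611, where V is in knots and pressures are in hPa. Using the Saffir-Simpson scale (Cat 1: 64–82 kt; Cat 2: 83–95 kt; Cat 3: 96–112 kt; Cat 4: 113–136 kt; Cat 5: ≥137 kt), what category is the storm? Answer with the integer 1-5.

1

ΔP = 1008 − 939 = 69 hPa.
V ≈ 5.7 × 69^0.611 = 5.7 × 13.29 ≈ 76 kt.
76 kt falls in the Category 1 band.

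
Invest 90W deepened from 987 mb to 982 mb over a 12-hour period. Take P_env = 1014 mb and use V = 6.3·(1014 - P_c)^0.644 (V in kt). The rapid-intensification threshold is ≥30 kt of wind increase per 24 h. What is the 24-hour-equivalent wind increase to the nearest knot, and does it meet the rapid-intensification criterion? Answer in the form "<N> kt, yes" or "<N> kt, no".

V₁: ΔP = 27, V ≈ 6.3 × 27^0.644 ≈ 52.62 kt.
V₂: ΔP = 32, V ≈ 6.3 × 32^0.644 ≈ 58.70 kt.
ΔV over 12 h = 6.08 kt → 24 h equivalent = 6.08 × 24/12 ≈ 12.16 kt.
12 kt < 30 kt ⇒ not rapid intensification.

12 kt, no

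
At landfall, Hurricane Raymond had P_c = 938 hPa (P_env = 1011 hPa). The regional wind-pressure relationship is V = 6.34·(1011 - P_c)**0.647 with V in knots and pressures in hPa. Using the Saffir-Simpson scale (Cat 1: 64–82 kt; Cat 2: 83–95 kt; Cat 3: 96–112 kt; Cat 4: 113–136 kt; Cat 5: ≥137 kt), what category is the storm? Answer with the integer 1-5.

ΔP = 1011 − 938 = 73 hPa.
V ≈ 6.34 × 73^0.647 = 6.34 × 16.05 ≈ 102 kt.
102 kt falls in the Category 3 band.

3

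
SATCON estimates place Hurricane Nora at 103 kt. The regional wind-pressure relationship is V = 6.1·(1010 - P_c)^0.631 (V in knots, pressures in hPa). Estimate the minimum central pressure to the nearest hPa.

922 hPa

ΔP = (V / 6.1)^(1/0.631) = (103/6.1)^1.585.
103/6.1 = 16.885; 16.885^1.585 ≈ 88.17 hPa.
P_c = 1010 − 88.17 = 921.83 ≈ 922 hPa.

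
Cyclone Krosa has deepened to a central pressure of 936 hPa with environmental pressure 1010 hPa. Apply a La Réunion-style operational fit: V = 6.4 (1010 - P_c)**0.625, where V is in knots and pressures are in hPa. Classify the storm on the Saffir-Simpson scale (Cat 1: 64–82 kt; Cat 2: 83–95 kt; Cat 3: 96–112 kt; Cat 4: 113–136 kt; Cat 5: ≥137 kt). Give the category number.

ΔP = 1010 − 936 = 74 hPa.
V ≈ 6.4 × 74^0.625 = 6.4 × 14.73 ≈ 94 kt.
94 kt falls in the Category 2 band.

2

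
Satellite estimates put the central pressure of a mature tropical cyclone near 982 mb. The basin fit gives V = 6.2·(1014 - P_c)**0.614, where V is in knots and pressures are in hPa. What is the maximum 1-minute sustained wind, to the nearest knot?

52 kt

ΔP = 1014 − 982 = 32 mb.
32^0.614 ≈ 8.398.
V ≈ 6.2 × 8.398 ≈ 52.1 kt.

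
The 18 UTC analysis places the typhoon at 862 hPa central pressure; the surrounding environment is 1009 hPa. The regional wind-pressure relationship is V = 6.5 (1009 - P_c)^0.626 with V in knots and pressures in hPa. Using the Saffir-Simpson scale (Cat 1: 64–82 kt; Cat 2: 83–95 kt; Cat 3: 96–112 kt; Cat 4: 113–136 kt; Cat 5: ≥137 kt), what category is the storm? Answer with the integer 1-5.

5

ΔP = 1009 − 862 = 147 hPa.
V ≈ 6.5 × 147^0.626 = 6.5 × 22.74 ≈ 148 kt.
148 kt falls in the Category 5 band.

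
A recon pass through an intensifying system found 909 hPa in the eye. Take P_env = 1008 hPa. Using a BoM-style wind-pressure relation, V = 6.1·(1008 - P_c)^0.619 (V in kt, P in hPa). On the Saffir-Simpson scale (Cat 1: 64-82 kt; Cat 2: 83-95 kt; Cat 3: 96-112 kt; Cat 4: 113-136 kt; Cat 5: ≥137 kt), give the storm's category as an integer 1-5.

ΔP = 1008 − 909 = 99 hPa.
V ≈ 6.1 × 99^0.619 = 6.1 × 17.19 ≈ 105 kt.
105 kt falls in the Category 3 band.

3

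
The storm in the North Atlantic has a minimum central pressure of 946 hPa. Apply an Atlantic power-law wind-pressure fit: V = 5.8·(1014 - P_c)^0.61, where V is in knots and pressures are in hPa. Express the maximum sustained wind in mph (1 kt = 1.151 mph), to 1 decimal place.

ΔP = 1014 − 946 = 68 hPa.
V ≈ 5.8 × 68^0.61 = 5.8 × 13.117 ≈ 76.078 kt.
76.078 × 1.151 ≈ 87.57 mph → 87.6 mph.

87.6 mph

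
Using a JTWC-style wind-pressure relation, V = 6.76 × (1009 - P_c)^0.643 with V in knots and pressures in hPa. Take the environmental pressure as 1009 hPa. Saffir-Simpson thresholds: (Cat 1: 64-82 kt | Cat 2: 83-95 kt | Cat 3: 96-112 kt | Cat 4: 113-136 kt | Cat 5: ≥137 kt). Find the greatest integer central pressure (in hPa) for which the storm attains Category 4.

Category 4 begins at V = 113 kt.
Required ΔP = (113/6.76)^(1/0.643) = 16.716^1.555 ≈ 79.84 hPa.
P_c ≤ 1009 − 79.84 = 929.16, so the highest integer P_c is 929 hPa.

929 hPa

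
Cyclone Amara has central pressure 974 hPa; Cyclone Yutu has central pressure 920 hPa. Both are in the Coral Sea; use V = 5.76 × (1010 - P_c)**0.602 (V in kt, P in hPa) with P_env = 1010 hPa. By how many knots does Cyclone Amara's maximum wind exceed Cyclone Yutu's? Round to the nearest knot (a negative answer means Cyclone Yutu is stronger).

-37 kt

Cyclone Amara: ΔP = 36; V ≈ 5.76 × 36^0.602 ≈ 49.81 kt.
Cyclone Yutu: ΔP = 90; V ≈ 5.76 × 90^0.602 ≈ 86.47 kt.
Difference ≈ 49.81 − 86.47 = -36.66 → -37 kt.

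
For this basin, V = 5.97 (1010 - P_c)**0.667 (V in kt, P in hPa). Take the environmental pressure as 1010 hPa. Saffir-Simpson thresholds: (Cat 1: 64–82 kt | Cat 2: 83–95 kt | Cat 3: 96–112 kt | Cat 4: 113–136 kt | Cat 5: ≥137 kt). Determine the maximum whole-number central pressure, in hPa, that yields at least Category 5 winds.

Category 5 begins at V = 137 kt.
Required ΔP = (137/5.97)^(1/0.667) = 22.948^1.499 ≈ 109.67 hPa.
P_c ≤ 1010 − 109.67 = 900.33, so the highest integer P_c is 900 hPa.

900 hPa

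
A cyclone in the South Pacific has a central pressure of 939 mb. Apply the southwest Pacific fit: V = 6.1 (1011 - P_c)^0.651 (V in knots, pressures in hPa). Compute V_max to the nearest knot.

99 kt

ΔP = 1011 − 939 = 72 mb.
72^0.651 ≈ 16.185.
V ≈ 6.1 × 16.185 ≈ 98.7 kt.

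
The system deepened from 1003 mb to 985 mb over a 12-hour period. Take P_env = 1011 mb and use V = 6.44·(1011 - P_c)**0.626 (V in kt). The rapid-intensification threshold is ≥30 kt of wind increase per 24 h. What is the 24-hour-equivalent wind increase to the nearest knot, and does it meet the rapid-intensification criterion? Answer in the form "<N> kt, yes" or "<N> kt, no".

52 kt, yes

V₁: ΔP = 8, V ≈ 6.44 × 8^0.626 ≈ 23.67 kt.
V₂: ΔP = 26, V ≈ 6.44 × 26^0.626 ≈ 49.51 kt.
ΔV over 12 h = 25.84 kt → 24 h equivalent = 25.84 × 24/12 ≈ 51.68 kt.
52 kt ≥ 30 kt ⇒ rapid intensification.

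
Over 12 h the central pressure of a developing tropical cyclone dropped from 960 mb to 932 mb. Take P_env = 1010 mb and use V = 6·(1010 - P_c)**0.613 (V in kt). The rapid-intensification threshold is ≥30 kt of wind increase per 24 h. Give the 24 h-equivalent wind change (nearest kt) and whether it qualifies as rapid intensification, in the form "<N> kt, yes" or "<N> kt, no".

41 kt, yes

V₁: ΔP = 50, V ≈ 6 × 50^0.613 ≈ 66.01 kt.
V₂: ΔP = 78, V ≈ 6 × 78^0.613 ≈ 86.70 kt.
ΔV over 12 h = 20.69 kt → 24 h equivalent = 20.69 × 24/12 ≈ 41.38 kt.
41 kt ≥ 30 kt ⇒ rapid intensification.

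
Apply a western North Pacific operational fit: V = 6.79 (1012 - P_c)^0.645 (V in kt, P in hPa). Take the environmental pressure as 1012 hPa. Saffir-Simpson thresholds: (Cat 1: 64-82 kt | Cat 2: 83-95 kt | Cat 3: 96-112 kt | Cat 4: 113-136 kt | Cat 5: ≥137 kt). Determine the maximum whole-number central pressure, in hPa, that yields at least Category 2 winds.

963 hPa

Category 2 begins at V = 83 kt.
Required ΔP = (83/6.79)^(1/0.645) = 12.224^1.550 ≈ 48.48 hPa.
P_c ≤ 1012 − 48.48 = 963.52, so the highest integer P_c is 963 hPa.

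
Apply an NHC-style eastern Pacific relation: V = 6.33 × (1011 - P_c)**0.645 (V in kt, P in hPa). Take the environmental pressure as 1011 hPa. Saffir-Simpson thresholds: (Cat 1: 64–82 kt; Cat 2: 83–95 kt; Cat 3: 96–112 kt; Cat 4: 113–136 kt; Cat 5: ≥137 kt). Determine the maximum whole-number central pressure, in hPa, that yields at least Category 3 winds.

943 hPa

Category 3 begins at V = 96 kt.
Required ΔP = (96/6.33)^(1/0.645) = 15.166^1.550 ≈ 67.73 hPa.
P_c ≤ 1011 − 67.73 = 943.27, so the highest integer P_c is 943 hPa.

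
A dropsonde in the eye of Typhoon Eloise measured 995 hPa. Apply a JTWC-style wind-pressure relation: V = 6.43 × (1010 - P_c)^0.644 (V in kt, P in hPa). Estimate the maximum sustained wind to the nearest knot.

ΔP = 1010 − 995 = 15 hPa.
15^0.644 ≈ 5.720.
V ≈ 6.43 × 5.720 ≈ 36.8 kt.

37 kt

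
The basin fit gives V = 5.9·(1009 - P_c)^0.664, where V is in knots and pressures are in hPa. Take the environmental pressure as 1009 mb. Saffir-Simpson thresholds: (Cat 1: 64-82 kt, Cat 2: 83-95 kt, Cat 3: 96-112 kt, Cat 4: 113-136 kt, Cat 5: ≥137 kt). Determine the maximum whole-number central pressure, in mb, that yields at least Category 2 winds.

955 mb

Category 2 begins at V = 83 kt.
Required ΔP = (83/5.9)^(1/0.664) = 14.068^1.506 ≈ 53.61 mb.
P_c ≤ 1009 − 53.61 = 955.39, so the highest integer P_c is 955 mb.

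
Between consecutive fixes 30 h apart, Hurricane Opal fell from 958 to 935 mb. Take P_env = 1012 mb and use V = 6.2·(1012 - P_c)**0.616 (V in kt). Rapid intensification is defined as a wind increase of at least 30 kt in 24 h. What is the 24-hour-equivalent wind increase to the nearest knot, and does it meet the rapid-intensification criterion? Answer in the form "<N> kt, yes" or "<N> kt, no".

V₁: ΔP = 54, V ≈ 6.2 × 54^0.616 ≈ 72.37 kt.
V₂: ΔP = 77, V ≈ 6.2 × 77^0.616 ≈ 90.05 kt.
ΔV over 30 h = 17.68 kt → 24 h equivalent = 17.68 × 24/30 ≈ 14.14 kt.
14 kt < 30 kt ⇒ not rapid intensification.

14 kt, no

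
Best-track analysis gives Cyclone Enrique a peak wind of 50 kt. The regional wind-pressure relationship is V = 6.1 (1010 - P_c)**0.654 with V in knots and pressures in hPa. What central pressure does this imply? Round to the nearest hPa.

985 hPa

ΔP = (V / 6.1)^(1/0.654) = (50/6.1)^1.529.
50/6.1 = 8.197; 8.197^1.529 ≈ 24.95 hPa.
P_c = 1010 − 24.95 = 985.05 ≈ 985 hPa.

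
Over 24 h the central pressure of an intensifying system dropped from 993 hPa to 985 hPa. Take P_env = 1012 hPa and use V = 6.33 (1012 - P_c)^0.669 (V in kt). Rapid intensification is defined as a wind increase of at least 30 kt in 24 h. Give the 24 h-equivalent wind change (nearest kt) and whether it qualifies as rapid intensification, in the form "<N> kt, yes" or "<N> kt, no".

12 kt, no

V₁: ΔP = 19, V ≈ 6.33 × 19^0.669 ≈ 45.38 kt.
V₂: ΔP = 27, V ≈ 6.33 × 27^0.669 ≈ 57.41 kt.
ΔV over 24 h = 12.03 kt → 24 h equivalent = 12.03 × 24/24 ≈ 12.03 kt.
12 kt < 30 kt ⇒ not rapid intensification.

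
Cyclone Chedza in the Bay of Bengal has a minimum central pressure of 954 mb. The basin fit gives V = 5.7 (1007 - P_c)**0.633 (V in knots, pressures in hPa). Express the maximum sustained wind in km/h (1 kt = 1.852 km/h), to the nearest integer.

130 km/h

ΔP = 1007 − 954 = 53 mb.
V ≈ 5.7 × 53^0.633 = 5.7 × 12.344 ≈ 70.363 kt.
70.363 × 1.852 ≈ 130.31 km/h → 130 km/h.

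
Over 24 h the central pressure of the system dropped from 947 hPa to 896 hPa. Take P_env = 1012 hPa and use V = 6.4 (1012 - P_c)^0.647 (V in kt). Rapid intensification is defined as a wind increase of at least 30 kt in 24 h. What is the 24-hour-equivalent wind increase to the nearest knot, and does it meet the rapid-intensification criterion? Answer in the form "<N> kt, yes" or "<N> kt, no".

43 kt, yes

V₁: ΔP = 65, V ≈ 6.4 × 65^0.647 ≈ 95.31 kt.
V₂: ΔP = 116, V ≈ 6.4 × 116^0.647 ≈ 138.64 kt.
ΔV over 24 h = 43.33 kt → 24 h equivalent = 43.33 × 24/24 ≈ 43.33 kt.
43 kt ≥ 30 kt ⇒ rapid intensification.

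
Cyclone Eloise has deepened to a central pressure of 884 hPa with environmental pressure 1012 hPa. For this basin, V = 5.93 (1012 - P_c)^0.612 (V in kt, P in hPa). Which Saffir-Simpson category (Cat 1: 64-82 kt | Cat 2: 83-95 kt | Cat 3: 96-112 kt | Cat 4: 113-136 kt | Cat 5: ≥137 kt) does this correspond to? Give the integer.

4

ΔP = 1012 − 884 = 128 hPa.
V ≈ 5.93 × 128^0.612 = 5.93 × 19.48 ≈ 116 kt.
116 kt falls in the Category 4 band.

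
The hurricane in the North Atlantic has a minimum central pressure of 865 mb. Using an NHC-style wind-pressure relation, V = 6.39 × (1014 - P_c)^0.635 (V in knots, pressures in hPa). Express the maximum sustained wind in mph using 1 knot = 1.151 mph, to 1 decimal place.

ΔP = 1014 − 865 = 149 mb.
V ≈ 6.39 × 149^0.635 = 6.39 × 23.987 ≈ 153.276 kt.
153.276 × 1.151 ≈ 176.42 mph → 176.4 mph.

176.4 mph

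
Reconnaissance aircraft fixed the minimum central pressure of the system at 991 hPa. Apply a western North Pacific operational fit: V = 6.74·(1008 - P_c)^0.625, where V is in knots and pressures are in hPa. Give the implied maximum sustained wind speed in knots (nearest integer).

ΔP = 1008 − 991 = 17 hPa.
17^0.625 ≈ 5.875.
V ≈ 6.74 × 5.875 ≈ 39.6 kt.

40 kt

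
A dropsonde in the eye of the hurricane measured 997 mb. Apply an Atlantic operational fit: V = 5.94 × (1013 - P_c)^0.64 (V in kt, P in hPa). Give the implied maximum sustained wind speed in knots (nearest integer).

35 kt

ΔP = 1013 − 997 = 16 mb.
16^0.64 ≈ 5.897.
V ≈ 5.94 × 5.897 ≈ 35.0 kt.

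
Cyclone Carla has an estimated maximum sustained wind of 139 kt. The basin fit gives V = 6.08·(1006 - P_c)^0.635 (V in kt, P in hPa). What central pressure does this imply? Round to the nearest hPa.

868 hPa

ΔP = (V / 6.08)^(1/0.635) = (139/6.08)^1.575.
139/6.08 = 22.862; 22.862^1.575 ≈ 138.14 hPa.
P_c = 1006 − 138.14 = 867.86 ≈ 868 hPa.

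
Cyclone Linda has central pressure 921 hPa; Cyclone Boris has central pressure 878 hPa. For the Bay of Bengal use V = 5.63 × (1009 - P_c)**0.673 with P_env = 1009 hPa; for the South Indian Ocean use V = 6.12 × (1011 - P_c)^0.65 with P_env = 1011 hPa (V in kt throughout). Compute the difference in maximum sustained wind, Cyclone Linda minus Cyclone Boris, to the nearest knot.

-32 kt

Cyclone Linda: ΔP = 88; V ≈ 5.63 × 88^0.673 ≈ 114.59 kt.
Cyclone Boris: ΔP = 133; V ≈ 6.12 × 133^0.65 ≈ 146.98 kt.
Difference ≈ 114.59 − 146.98 = -32.39 → -32 kt.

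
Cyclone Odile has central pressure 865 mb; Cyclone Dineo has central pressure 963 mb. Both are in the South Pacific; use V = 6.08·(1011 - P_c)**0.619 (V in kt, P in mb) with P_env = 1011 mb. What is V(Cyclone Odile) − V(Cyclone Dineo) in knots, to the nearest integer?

66 kt

Cyclone Odile: ΔP = 146; V ≈ 6.08 × 146^0.619 ≈ 132.93 kt.
Cyclone Dineo: ΔP = 48; V ≈ 6.08 × 48^0.619 ≈ 66.77 kt.
Difference ≈ 132.93 − 66.77 = 66.16 → 66 kt.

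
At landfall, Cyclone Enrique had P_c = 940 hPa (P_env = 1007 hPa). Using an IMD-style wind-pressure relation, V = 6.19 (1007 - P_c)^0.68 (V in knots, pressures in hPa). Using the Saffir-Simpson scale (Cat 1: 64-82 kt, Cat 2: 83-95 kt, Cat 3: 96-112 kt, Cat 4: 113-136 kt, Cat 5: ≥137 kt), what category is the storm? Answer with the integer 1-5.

ΔP = 1007 − 940 = 67 hPa.
V ≈ 6.19 × 67^0.68 = 6.19 × 17.45 ≈ 108 kt.
108 kt falls in the Category 3 band.

3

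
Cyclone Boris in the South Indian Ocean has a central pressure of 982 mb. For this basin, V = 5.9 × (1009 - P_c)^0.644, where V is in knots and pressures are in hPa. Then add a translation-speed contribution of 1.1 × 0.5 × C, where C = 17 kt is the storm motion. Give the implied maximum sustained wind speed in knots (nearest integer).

59 kt

ΔP = 1009 − 982 = 27 mb.
27^0.644 ≈ 8.352.
V ≈ 5.9 × 8.352 ≈ 49.3 kt.
Translation term: 1.1 × 0.5 × 17 = 9.35 kt.
Corrected V ≈ 58.65 kt → 59 kt.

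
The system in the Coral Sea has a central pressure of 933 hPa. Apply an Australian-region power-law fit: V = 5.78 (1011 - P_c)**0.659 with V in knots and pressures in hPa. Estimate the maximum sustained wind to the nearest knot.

ΔP = 1011 − 933 = 78 hPa.
78^0.659 ≈ 17.656.
V ≈ 5.78 × 17.656 ≈ 102.1 kt.

102 kt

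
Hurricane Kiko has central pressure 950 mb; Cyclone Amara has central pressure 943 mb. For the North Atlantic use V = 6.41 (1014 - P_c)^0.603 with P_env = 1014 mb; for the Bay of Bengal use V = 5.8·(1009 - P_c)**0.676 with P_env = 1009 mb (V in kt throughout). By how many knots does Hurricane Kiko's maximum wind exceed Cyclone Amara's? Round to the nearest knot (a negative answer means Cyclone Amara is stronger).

Hurricane Kiko: ΔP = 64; V ≈ 6.41 × 64^0.603 ≈ 78.70 kt.
Cyclone Amara: ΔP = 66; V ≈ 5.8 × 66^0.676 ≈ 98.50 kt.
Difference ≈ 78.70 − 98.50 = -19.80 → -20 kt.

-20 kt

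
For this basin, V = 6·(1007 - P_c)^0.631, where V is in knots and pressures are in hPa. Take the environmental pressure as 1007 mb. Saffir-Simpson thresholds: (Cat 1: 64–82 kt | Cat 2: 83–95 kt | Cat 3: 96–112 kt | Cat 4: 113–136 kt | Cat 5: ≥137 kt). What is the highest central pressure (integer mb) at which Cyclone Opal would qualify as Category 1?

Category 1 begins at V = 64 kt.
Required ΔP = (64/6)^(1/0.631) = 10.667^1.585 ≈ 42.58 mb.
P_c ≤ 1007 − 42.58 = 964.42, so the highest integer P_c is 964 mb.

964 mb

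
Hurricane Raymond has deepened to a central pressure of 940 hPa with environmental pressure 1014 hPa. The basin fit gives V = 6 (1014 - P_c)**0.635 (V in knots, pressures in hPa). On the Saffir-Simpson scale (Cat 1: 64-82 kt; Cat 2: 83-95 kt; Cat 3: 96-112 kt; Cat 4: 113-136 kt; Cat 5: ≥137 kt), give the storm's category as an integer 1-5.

ΔP = 1014 − 940 = 74 hPa.
V ≈ 6 × 74^0.635 = 6 × 15.38 ≈ 92 kt.
92 kt falls in the Category 2 band.

2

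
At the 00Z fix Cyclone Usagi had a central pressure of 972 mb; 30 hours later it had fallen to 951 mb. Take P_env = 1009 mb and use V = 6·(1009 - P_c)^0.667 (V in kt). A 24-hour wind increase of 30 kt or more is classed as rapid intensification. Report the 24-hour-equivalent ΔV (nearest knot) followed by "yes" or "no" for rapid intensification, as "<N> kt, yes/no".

19 kt, no

V₁: ΔP = 37, V ≈ 6 × 37^0.667 ≈ 66.70 kt.
V₂: ΔP = 58, V ≈ 6 × 58^0.667 ≈ 90.02 kt.
ΔV over 30 h = 23.32 kt → 24 h equivalent = 23.32 × 24/30 ≈ 18.66 kt.
19 kt < 30 kt ⇒ not rapid intensification.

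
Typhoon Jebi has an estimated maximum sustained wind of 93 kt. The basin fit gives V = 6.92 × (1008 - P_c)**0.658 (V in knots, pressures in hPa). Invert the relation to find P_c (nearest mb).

956 mb

ΔP = (V / 6.92)^(1/0.658) = (93/6.92)^1.520.
93/6.92 = 13.439; 13.439^1.520 ≈ 51.86 mb.
P_c = 1008 − 51.86 = 956.14 ≈ 956 mb.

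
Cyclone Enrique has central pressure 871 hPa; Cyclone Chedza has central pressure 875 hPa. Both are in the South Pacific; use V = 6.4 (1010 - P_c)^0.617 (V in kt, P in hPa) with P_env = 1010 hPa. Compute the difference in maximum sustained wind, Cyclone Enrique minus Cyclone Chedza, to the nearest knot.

Cyclone Enrique: ΔP = 139; V ≈ 6.4 × 139^0.617 ≈ 134.41 kt.
Cyclone Chedza: ΔP = 135; V ≈ 6.4 × 135^0.617 ≈ 132.01 kt.
Difference ≈ 134.41 − 132.01 = 2.40 → 2 kt.

2 kt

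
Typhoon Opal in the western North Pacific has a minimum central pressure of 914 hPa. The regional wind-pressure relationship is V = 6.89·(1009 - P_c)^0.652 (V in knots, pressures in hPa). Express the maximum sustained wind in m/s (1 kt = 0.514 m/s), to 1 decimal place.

69.0 m/s

ΔP = 1009 − 914 = 95 hPa.
V ≈ 6.89 × 95^0.652 = 6.89 × 19.475 ≈ 134.182 kt.
134.182 × 0.514 ≈ 68.97 m/s → 69.0 m/s.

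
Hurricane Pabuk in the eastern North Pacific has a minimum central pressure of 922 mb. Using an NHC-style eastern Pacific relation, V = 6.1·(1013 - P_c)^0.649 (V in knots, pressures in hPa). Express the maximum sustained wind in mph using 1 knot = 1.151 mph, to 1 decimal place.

131.2 mph

ΔP = 1013 − 922 = 91 mb.
V ≈ 6.1 × 91^0.649 = 6.1 × 18.682 ≈ 113.959 kt.
113.959 × 1.151 ≈ 131.17 mph → 131.2 mph.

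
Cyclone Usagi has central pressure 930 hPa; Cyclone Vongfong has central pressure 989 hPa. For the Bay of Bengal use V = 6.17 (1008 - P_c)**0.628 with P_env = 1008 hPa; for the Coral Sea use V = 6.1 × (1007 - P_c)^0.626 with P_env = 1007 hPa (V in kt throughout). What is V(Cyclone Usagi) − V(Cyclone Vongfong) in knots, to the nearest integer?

Cyclone Usagi: ΔP = 78; V ≈ 6.17 × 78^0.628 ≈ 95.17 kt.
Cyclone Vongfong: ΔP = 18; V ≈ 6.1 × 18^0.626 ≈ 37.25 kt.
Difference ≈ 95.17 − 37.25 = 57.92 → 58 kt.

58 kt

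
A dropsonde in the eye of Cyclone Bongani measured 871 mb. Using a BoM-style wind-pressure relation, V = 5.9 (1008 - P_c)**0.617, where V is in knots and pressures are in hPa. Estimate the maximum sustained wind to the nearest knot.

123 kt

ΔP = 1008 − 871 = 137 mb.
137^0.617 ≈ 20.814.
V ≈ 5.9 × 20.814 ≈ 122.8 kt.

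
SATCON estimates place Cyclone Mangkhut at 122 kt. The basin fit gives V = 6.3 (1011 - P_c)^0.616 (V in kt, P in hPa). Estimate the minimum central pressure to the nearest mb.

ΔP = (V / 6.3)^(1/0.616) = (122/6.3)^1.623.
122/6.3 = 19.365; 19.365^1.623 ≈ 122.83 mb.
P_c = 1011 − 122.83 = 888.17 ≈ 888 mb.

888 mb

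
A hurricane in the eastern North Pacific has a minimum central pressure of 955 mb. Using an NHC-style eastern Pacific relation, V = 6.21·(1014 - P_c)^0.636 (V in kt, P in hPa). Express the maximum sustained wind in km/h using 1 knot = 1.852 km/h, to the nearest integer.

ΔP = 1014 − 955 = 59 mb.
V ≈ 6.21 × 59^0.636 = 6.21 × 13.374 ≈ 83.053 kt.
83.053 × 1.852 ≈ 153.81 km/h → 154 km/h.

154 km/h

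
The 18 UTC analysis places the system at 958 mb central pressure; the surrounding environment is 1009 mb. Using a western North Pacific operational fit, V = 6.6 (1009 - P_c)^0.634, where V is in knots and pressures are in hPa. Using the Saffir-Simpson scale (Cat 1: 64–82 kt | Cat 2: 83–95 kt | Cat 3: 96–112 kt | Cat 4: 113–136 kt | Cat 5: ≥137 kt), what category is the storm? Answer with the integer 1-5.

1

ΔP = 1009 − 958 = 51 mb.
V ≈ 6.6 × 51^0.634 = 6.6 × 12.09 ≈ 80 kt.
80 kt falls in the Category 1 band.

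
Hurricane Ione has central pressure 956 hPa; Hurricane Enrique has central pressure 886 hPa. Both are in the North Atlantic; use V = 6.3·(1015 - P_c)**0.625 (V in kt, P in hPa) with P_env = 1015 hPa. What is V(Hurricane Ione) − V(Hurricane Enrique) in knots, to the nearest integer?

Hurricane Ione: ΔP = 59; V ≈ 6.3 × 59^0.625 ≈ 80.56 kt.
Hurricane Enrique: ΔP = 129; V ≈ 6.3 × 129^0.625 ≈ 131.36 kt.
Difference ≈ 80.56 − 131.36 = -50.80 → -51 kt.

-51 kt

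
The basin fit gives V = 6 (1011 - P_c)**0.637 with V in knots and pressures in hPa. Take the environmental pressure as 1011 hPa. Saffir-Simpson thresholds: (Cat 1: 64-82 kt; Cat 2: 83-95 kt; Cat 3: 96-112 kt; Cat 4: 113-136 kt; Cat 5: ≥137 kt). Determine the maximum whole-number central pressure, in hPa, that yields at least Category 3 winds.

933 hPa

Category 3 begins at V = 96 kt.
Required ΔP = (96/6)^(1/0.637) = 16.000^1.570 ≈ 77.68 hPa.
P_c ≤ 1011 − 77.68 = 933.32, so the highest integer P_c is 933 hPa.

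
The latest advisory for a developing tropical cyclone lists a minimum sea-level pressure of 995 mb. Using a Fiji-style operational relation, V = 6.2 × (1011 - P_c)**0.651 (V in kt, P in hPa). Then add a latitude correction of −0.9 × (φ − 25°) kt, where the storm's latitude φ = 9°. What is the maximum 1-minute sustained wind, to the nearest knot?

ΔP = 1011 − 995 = 16 mb.
16^0.651 ≈ 6.080.
V ≈ 6.2 × 6.080 ≈ 37.7 kt.
Latitude correction: −0.9 × (9 − 25) = 14.4 kt.
Corrected V ≈ 52.1 kt → 52 kt.

52 kt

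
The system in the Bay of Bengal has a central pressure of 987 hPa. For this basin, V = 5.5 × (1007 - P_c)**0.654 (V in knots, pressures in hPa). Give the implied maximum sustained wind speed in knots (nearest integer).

39 kt

ΔP = 1007 − 987 = 20 hPa.
20^0.654 ≈ 7.094.
V ≈ 5.5 × 7.094 ≈ 39.0 kt.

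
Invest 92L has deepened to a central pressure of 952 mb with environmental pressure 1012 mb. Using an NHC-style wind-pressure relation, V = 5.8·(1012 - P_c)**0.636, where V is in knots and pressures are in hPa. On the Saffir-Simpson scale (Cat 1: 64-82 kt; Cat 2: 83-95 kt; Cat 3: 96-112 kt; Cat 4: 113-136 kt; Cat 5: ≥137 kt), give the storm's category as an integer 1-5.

ΔP = 1012 − 952 = 60 mb.
V ≈ 5.8 × 60^0.636 = 5.8 × 13.52 ≈ 78 kt.
78 kt falls in the Category 1 band.

1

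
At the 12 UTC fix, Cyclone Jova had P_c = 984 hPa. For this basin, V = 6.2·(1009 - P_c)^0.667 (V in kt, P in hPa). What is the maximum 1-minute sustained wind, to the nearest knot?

53 kt

ΔP = 1009 − 984 = 25 hPa.
25^0.667 ≈ 8.559.
V ≈ 6.2 × 8.559 ≈ 53.1 kt.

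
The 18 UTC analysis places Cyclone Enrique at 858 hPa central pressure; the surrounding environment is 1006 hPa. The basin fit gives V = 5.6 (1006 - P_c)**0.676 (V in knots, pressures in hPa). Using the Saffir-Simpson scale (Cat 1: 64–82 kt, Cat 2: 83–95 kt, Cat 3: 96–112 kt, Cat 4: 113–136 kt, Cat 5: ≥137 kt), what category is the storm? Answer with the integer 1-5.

5

ΔP = 1006 − 858 = 148 hPa.
V ≈ 5.6 × 148^0.676 = 5.6 × 29.32 ≈ 164 kt.
164 kt falls in the Category 5 band.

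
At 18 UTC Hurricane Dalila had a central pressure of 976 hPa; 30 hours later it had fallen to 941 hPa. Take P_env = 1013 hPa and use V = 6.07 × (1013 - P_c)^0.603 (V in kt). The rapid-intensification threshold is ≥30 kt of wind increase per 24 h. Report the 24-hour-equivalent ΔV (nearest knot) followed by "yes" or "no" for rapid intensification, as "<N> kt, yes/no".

V₁: ΔP = 37, V ≈ 6.07 × 37^0.603 ≈ 53.56 kt.
V₂: ΔP = 72, V ≈ 6.07 × 72^0.603 ≈ 80.01 kt.
ΔV over 30 h = 26.45 kt → 24 h equivalent = 26.45 × 24/30 ≈ 21.16 kt.
21 kt < 30 kt ⇒ not rapid intensification.

21 kt, no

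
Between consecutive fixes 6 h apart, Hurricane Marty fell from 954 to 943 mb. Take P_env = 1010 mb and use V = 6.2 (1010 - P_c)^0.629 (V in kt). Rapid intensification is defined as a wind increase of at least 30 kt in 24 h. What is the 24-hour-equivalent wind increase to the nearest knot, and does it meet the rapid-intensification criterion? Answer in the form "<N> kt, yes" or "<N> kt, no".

37 kt, yes

V₁: ΔP = 56, V ≈ 6.2 × 56^0.629 ≈ 77.98 kt.
V₂: ΔP = 67, V ≈ 6.2 × 67^0.629 ≈ 87.30 kt.
ΔV over 6 h = 9.32 kt → 24 h equivalent = 9.32 × 24/6 ≈ 37.28 kt.
37 kt ≥ 30 kt ⇒ rapid intensification.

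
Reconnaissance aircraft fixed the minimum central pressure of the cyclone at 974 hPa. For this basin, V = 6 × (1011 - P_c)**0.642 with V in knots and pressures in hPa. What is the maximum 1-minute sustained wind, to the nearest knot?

ΔP = 1011 − 974 = 37 hPa.
37^0.642 ≈ 10.157.
V ≈ 6 × 10.157 ≈ 60.9 kt.

61 kt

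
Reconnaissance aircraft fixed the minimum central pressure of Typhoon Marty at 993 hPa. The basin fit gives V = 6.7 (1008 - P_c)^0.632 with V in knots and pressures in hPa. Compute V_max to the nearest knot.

37 kt

ΔP = 1008 − 993 = 15 hPa.
15^0.632 ≈ 5.537.
V ≈ 6.7 × 5.537 ≈ 37.1 kt.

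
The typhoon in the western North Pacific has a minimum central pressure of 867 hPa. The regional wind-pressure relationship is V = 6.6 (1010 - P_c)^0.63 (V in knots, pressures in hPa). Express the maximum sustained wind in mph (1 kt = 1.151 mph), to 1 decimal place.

ΔP = 1010 − 867 = 143 hPa.
V ≈ 6.6 × 143^0.63 = 6.6 × 22.796 ≈ 150.455 kt.
150.455 × 1.151 ≈ 173.17 mph → 173.2 mph.

173.2 mph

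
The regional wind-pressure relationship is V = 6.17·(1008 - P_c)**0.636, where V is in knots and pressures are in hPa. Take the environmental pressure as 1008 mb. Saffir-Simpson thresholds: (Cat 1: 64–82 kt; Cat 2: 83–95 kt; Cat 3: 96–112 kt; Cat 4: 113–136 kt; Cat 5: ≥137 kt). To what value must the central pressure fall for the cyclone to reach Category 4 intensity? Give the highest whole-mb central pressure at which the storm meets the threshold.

911 mb

Category 4 begins at V = 113 kt.
Required ΔP = (113/6.17)^(1/0.636) = 18.314^1.572 ≈ 96.72 mb.
P_c ≤ 1008 − 96.72 = 911.28, so the highest integer P_c is 911 mb.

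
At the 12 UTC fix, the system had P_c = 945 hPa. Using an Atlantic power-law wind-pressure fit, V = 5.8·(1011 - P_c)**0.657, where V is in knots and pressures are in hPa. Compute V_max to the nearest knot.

91 kt

ΔP = 1011 − 945 = 66 hPa.
66^0.657 ≈ 15.683.
V ≈ 5.8 × 15.683 ≈ 91.0 kt.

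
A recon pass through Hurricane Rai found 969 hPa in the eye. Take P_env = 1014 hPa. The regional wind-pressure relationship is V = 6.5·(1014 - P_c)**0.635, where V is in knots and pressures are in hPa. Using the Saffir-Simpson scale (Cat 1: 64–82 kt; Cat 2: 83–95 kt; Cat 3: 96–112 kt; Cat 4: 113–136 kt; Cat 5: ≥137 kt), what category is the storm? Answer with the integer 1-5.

1

ΔP = 1014 − 969 = 45 hPa.
V ≈ 6.5 × 45^0.635 = 6.5 × 11.21 ≈ 73 kt.
73 kt falls in the Category 1 band.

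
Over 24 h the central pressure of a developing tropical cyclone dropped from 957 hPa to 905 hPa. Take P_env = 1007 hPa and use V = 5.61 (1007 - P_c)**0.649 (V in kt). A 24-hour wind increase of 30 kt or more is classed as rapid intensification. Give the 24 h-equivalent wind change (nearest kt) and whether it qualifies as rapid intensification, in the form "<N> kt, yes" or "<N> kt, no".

V₁: ΔP = 50, V ≈ 5.61 × 50^0.649 ≈ 71.05 kt.
V₂: ΔP = 102, V ≈ 5.61 × 102^0.649 ≈ 112.86 kt.
ΔV over 24 h = 41.81 kt → 24 h equivalent = 41.81 × 24/24 ≈ 41.81 kt.
42 kt ≥ 30 kt ⇒ rapid intensification.

42 kt, yes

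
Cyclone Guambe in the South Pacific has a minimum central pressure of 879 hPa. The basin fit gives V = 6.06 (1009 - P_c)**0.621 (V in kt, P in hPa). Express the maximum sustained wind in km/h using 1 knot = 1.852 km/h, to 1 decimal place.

ΔP = 1009 − 879 = 130 hPa.
V ≈ 6.06 × 130^0.621 = 6.06 × 20.547 ≈ 124.518 kt.
124.518 × 1.852 ≈ 230.61 km/h → 230.6 km/h.

230.6 km/h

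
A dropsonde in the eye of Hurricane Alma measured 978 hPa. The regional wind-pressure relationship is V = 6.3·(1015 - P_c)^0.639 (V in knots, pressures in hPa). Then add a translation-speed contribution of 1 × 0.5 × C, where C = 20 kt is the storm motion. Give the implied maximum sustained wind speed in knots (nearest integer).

73 kt

ΔP = 1015 − 978 = 37 hPa.
37^0.639 ≈ 10.048.
V ≈ 6.3 × 10.048 ≈ 63.3 kt.
Translation term: 1 × 0.5 × 20 = 10 kt.
Corrected V ≈ 73.3 kt → 73 kt.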